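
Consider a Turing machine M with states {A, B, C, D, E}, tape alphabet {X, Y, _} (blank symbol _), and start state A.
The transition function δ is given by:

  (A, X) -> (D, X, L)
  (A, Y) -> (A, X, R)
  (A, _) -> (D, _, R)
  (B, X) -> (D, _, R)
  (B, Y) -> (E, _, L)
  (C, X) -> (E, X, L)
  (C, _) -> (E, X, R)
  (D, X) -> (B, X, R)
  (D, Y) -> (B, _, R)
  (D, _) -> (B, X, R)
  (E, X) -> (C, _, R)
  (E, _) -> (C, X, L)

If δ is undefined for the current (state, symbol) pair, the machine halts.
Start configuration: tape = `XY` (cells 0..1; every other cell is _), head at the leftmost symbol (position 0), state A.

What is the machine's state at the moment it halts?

B

state=A head=0 tape=_[X]Y_   (A,X)→(D,X,L)
state=D head=-1 tape=[_]XY_   (D,_)→(B,X,R)
state=B head=0 tape=X[X]Y_   (B,X)→(D,_,R)
state=D head=1 tape=X_[Y]_   (D,Y)→(B,_,R)
state=B head=2 tape=X__[_]
No transition is defined for (B, _); M halts in state B.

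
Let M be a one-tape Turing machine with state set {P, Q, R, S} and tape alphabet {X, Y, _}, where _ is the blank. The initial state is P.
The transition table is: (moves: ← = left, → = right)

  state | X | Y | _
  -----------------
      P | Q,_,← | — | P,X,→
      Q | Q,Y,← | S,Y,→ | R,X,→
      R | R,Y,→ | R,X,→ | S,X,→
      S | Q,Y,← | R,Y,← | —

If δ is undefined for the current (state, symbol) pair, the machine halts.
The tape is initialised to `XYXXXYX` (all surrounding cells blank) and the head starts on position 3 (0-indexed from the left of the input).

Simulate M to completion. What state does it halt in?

state=P head=3 tape=_XYX[X]XYX__   (P,X)→(Q,_,←)
state=Q head=2 tape=_XY[X]_XYX__   (Q,X)→(Q,Y,←)
state=Q head=1 tape=_X[Y]Y_XYX__   (Q,Y)→(S,Y,→)
state=S head=2 tape=_XY[Y]_XYX__   (S,Y)→(R,Y,←)
state=R head=1 tape=_X[Y]Y_XYX__   (R,Y)→(R,X,→)
state=R head=2 tape=_XX[Y]_XYX__   (R,Y)→(R,X,→)
state=R head=3 tape=_XXX[_]XYX__   (R,_)→(S,X,→)
state=S head=4 tape=_XXXX[X]YX__   (S,X)→(Q,Y,←)
state=Q head=3 tape=_XXX[X]YYX__   (Q,X)→(Q,Y,←)
state=Q head=2 tape=_XX[X]YYYX__   (Q,X)→(Q,Y,←)
state=Q head=1 tape=_X[X]YYYYX__   (Q,X)→(Q,Y,←)
state=Q head=0 tape=_[X]YYYYYX__   (Q,X)→(Q,Y,←)
state=Q head=-1 tape=[_]YYYYYYX__   (Q,_)→(R,X,→)
state=R head=0 tape=X[Y]YYYYYX__   (R,Y)→(R,X,→)
state=R head=1 tape=XX[Y]YYYYX__   (R,Y)→(R,X,→)
state=R head=2 tape=XXX[Y]YYYX__   (R,Y)→(R,X,→)
state=R head=3 tape=XXXX[Y]YYX__   (R,Y)→(R,X,→)
state=R head=4 tape=XXXXX[Y]YX__   (R,Y)→(R,X,→)
state=R head=5 tape=XXXXXX[Y]X__   (R,Y)→(R,X,→)
state=R head=6 tape=XXXXXXX[X]__   (R,X)→(R,Y,→)
state=R head=7 tape=XXXXXXXY[_]_   (R,_)→(S,X,→)
state=S head=8 tape=XXXXXXXYX[_]
No transition is defined for (S, _); M halts in state S.

S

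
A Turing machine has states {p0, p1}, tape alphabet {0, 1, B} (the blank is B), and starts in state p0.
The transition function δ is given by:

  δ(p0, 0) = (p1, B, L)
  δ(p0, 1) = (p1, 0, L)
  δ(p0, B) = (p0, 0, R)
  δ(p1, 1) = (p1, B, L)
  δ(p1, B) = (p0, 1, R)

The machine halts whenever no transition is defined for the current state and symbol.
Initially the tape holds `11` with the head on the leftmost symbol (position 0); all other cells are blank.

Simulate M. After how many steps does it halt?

8

p0 | BB[1]1   read 1 → write 0, move L, go to p1
p1 | B[B]01   read B → write 1, move R, go to p0
p0 | B1[0]1   read 0 → write B, move L, go to p1
p1 | B[1]B1   read 1 → write B, move L, go to p1
p1 | [B]BB1   read B → write 1, move R, go to p0
p0 | 1[B]B1   read B → write 0, move R, go to p0
p0 | 10[B]1   read B → write 0, move R, go to p0
p0 | 100[1]   read 1 → write 0, move L, go to p1
p1 | 10[0]0
M halts after 8 transitions.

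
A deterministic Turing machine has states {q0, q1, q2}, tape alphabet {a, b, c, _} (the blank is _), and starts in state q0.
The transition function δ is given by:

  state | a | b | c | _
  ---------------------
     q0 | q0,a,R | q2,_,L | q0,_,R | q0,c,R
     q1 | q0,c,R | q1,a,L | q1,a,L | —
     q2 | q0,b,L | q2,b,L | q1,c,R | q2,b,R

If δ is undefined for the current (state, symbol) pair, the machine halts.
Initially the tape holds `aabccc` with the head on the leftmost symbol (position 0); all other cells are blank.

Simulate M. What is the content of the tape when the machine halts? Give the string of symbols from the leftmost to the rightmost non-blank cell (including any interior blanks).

c___ccc

q0 | _[a]abccc   read a → write a, move R, go to q0
q0 | _a[a]bccc   read a → write a, move R, go to q0
q0 | _aa[b]ccc   read b → write _, move L, go to q2
q2 | _a[a]_ccc   read a → write b, move L, go to q0
q0 | _[a]b_ccc   read a → write a, move R, go to q0
q0 | _a[b]_ccc   read b → write _, move L, go to q2
q2 | _[a]__ccc   read a → write b, move L, go to q0
q0 | [_]b__ccc   read _ → write c, move R, go to q0
q0 | c[b]__ccc   read b → write _, move L, go to q2
q2 | [c]___ccc   read c → write c, move R, go to q1
q1 | c[_]__ccc
The non-blank tape span at halt is c___ccc.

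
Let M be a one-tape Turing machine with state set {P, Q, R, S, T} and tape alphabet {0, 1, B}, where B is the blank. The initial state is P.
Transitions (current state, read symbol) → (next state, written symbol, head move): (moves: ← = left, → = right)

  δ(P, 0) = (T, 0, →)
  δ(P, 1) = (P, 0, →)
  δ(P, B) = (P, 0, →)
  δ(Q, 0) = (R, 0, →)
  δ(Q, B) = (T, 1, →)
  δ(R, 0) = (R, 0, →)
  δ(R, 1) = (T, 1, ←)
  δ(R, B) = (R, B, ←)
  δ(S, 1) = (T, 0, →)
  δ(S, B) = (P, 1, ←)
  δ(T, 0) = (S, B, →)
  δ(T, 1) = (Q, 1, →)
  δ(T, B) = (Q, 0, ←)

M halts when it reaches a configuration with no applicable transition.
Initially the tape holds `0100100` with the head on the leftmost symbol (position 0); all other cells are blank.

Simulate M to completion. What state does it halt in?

P | [0]100100   read 0 → write 0, move →, go to T
T | 0[1]00100   read 1 → write 1, move →, go to Q
Q | 01[0]0100   read 0 → write 0, move →, go to R
R | 010[0]100   read 0 → write 0, move →, go to R
R | 0100[1]00   read 1 → write 1, move ←, go to T
T | 010[0]100   read 0 → write B, move →, go to S
S | 010B[1]00   read 1 → write 0, move →, go to T
T | 010B0[0]0   read 0 → write B, move →, go to S
S | 010B0B[0]
No transition is defined for (S, 0); M halts in state S.

S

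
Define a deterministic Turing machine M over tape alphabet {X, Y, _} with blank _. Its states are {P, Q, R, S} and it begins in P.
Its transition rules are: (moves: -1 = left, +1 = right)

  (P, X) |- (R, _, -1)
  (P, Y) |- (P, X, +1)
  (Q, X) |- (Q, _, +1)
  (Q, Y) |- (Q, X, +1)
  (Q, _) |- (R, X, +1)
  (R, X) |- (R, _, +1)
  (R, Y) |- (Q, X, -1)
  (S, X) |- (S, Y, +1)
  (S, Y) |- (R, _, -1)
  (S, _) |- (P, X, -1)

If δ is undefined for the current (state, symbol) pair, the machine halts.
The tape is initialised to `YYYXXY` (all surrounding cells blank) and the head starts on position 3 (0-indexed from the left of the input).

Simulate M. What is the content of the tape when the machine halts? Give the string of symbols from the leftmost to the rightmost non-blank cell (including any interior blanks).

YX_XX

state=P head=3 tape=YYY[X]XY_   (P,X)→(R,_,-1)
state=R head=2 tape=YY[Y]_XY_   (R,Y)→(Q,X,-1)
state=Q head=1 tape=Y[Y]X_XY_   (Q,Y)→(Q,X,+1)
state=Q head=2 tape=YX[X]_XY_   (Q,X)→(Q,_,+1)
state=Q head=3 tape=YX_[_]XY_   (Q,_)→(R,X,+1)
state=R head=4 tape=YX_X[X]Y_   (R,X)→(R,_,+1)
state=R head=5 tape=YX_X_[Y]_   (R,Y)→(Q,X,-1)
state=Q head=4 tape=YX_X[_]X_   (Q,_)→(R,X,+1)
state=R head=5 tape=YX_XX[X]_   (R,X)→(R,_,+1)
state=R head=6 tape=YX_XX_[_]
The non-blank tape span at halt is YX_XX.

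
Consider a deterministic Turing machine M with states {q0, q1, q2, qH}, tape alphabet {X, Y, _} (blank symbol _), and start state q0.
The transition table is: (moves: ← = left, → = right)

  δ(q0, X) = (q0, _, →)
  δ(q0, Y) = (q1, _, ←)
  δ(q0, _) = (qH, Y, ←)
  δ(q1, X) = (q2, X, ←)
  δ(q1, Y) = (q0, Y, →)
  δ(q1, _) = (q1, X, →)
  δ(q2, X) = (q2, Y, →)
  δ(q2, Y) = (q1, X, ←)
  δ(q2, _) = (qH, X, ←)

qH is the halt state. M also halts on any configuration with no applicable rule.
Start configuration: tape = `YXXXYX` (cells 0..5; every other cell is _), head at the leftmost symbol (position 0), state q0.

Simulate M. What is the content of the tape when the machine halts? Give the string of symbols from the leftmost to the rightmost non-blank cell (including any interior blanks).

q0 | _[Y]XXXYX_   read Y → write _, move ←, go to q1
q1 | [_]_XXXYX_   read _ → write X, move →, go to q1
q1 | X[_]XXXYX_   read _ → write X, move →, go to q1
q1 | XX[X]XXYX_   read X → write X, move ←, go to q2
q2 | X[X]XXXYX_   read X → write Y, move →, go to q2
q2 | XY[X]XXYX_   read X → write Y, move →, go to q2
q2 | XYY[X]XYX_   read X → write Y, move →, go to q2
q2 | XYYY[X]YX_   read X → write Y, move →, go to q2
q2 | XYYYY[Y]X_   read Y → write X, move ←, go to q1
q1 | XYYY[Y]XX_   read Y → write Y, move →, go to q0
q0 | XYYYY[X]X_   read X → write _, move →, go to q0
q0 | XYYYY_[X]_   read X → write _, move →, go to q0
q0 | XYYYY__[_]   read _ → write Y, move ←, go to qH
qH | XYYYY_[_]Y
The non-blank tape span at halt is XYYYY__Y.

XYYYY__Y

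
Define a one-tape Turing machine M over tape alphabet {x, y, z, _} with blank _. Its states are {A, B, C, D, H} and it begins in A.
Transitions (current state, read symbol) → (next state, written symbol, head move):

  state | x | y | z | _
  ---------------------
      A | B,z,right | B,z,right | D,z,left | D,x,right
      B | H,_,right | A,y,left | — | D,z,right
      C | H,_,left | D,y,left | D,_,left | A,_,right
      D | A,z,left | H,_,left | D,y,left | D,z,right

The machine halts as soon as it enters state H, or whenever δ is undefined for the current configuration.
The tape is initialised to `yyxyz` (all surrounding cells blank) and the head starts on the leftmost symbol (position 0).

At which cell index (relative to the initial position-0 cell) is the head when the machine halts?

-2

A | __[y]yxyz   read y → write z, move right, go to B
B | __z[y]xyz   read y → write y, move left, go to A
A | __[z]yxyz   read z → write z, move left, go to D
D | _[_]zyxyz   read _ → write z, move right, go to D
D | _z[z]yxyz   read z → write y, move left, go to D
D | _[z]yyxyz   read z → write y, move left, go to D
D | [_]yyyxyz   read _ → write z, move right, go to D
D | z[y]yyxyz   read y → write _, move left, go to H
H | [z]_yyxyz
At halt the head is at cell -2.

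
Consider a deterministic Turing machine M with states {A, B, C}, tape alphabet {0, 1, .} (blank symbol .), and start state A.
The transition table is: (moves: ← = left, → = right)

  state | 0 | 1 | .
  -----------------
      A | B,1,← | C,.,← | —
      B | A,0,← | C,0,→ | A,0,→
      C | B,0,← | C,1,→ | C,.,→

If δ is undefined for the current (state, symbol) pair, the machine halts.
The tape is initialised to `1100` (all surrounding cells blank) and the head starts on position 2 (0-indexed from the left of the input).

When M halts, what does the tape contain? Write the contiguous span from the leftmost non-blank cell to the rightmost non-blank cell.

A | ...11[0]0   read 0 → write 1, move ←, go to B
B | ...1[1]10   read 1 → write 0, move →, go to C
C | ...10[1]0   read 1 → write 1, move →, go to C
C | ...101[0]   read 0 → write 0, move ←, go to B
B | ...10[1]0   read 1 → write 0, move →, go to C
C | ...100[0]   read 0 → write 0, move ←, go to B
B | ...10[0]0   read 0 → write 0, move ←, go to A
A | ...1[0]00   read 0 → write 1, move ←, go to B
B | ...[1]100   read 1 → write 0, move →, go to C
C | ...0[1]00   read 1 → write 1, move →, go to C
C | ...01[0]0   read 0 → write 0, move ←, go to B
B | ...0[1]00   read 1 → write 0, move →, go to C
C | ...00[0]0   read 0 → write 0, move ←, go to B
B | ...0[0]00   read 0 → write 0, move ←, go to A
A | ...[0]000   read 0 → write 1, move ←, go to B
B | ..[.]1000   read . → write 0, move →, go to A
A | ..0[1]000   read 1 → write ., move ←, go to C
C | ..[0].000   read 0 → write 0, move ←, go to B
B | .[.]0.000   read . → write 0, move →, go to A
A | .0[0].000   read 0 → write 1, move ←, go to B
B | .[0]1.000   read 0 → write 0, move ←, go to A
A | [.]01.000
The non-blank tape span at halt is 01.000.

01.000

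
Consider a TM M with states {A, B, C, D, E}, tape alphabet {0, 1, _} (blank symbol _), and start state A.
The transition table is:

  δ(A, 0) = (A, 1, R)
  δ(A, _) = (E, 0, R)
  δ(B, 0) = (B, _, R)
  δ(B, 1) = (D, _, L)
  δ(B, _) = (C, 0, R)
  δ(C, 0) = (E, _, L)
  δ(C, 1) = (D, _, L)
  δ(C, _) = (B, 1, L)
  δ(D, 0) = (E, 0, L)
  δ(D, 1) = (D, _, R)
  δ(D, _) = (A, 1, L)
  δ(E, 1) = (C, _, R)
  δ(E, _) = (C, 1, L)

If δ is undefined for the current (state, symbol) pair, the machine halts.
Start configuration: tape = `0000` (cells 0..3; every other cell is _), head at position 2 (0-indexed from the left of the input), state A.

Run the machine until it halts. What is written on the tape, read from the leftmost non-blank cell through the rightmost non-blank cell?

0_1__1

state=A head=2 tape=00[0]0__   (A,0)→(A,1,R)
state=A head=3 tape=001[0]__   (A,0)→(A,1,R)
state=A head=4 tape=0011[_]_   (A,_)→(E,0,R)
state=E head=5 tape=00110[_]   (E,_)→(C,1,L)
state=C head=4 tape=0011[0]1   (C,0)→(E,_,L)
state=E head=3 tape=001[1]_1   (E,1)→(C,_,R)
state=C head=4 tape=001_[_]1   (C,_)→(B,1,L)
state=B head=3 tape=001[_]11   (B,_)→(C,0,R)
state=C head=4 tape=0010[1]1   (C,1)→(D,_,L)
state=D head=3 tape=001[0]_1   (D,0)→(E,0,L)
state=E head=2 tape=00[1]0_1   (E,1)→(C,_,R)
state=C head=3 tape=00_[0]_1   (C,0)→(E,_,L)
state=E head=2 tape=00[_]__1   (E,_)→(C,1,L)
state=C head=1 tape=0[0]1__1   (C,0)→(E,_,L)
state=E head=0 tape=[0]_1__1
The non-blank tape span at halt is 0_1__1.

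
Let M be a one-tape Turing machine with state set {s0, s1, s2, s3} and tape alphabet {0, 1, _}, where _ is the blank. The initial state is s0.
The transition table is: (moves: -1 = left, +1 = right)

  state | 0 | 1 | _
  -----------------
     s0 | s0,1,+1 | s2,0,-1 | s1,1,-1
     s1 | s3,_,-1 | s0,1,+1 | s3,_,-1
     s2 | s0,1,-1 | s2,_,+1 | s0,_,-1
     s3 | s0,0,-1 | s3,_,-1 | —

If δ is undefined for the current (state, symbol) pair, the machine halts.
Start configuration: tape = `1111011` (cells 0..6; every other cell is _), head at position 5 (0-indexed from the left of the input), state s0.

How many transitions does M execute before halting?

s0 | __11110[1]1   read 1 → write 0, move -1, go to s2
s2 | __1111[0]01   read 0 → write 1, move -1, go to s0
s0 | __111[1]101   read 1 → write 0, move -1, go to s2
s2 | __11[1]0101   read 1 → write _, move +1, go to s2
s2 | __11_[0]101   read 0 → write 1, move -1, go to s0
s0 | __11[_]1101   read _ → write 1, move -1, go to s1
s1 | __1[1]11101   read 1 → write 1, move +1, go to s0
s0 | __11[1]1101   read 1 → write 0, move -1, go to s2
s2 | __1[1]01101   read 1 → write _, move +1, go to s2
s2 | __1_[0]1101   read 0 → write 1, move -1, go to s0
s0 | __1[_]11101   read _ → write 1, move -1, go to s1
s1 | __[1]111101   read 1 → write 1, move +1, go to s0
s0 | __1[1]11101   read 1 → write 0, move -1, go to s2
s2 | __[1]011101   read 1 → write _, move +1, go to s2
s2 | ___[0]11101   read 0 → write 1, move -1, go to s0
s0 | __[_]111101   read _ → write 1, move -1, go to s1
s1 | _[_]1111101   read _ → write _, move -1, go to s3
s3 | [_]_1111101
M halts after 17 transitions.

17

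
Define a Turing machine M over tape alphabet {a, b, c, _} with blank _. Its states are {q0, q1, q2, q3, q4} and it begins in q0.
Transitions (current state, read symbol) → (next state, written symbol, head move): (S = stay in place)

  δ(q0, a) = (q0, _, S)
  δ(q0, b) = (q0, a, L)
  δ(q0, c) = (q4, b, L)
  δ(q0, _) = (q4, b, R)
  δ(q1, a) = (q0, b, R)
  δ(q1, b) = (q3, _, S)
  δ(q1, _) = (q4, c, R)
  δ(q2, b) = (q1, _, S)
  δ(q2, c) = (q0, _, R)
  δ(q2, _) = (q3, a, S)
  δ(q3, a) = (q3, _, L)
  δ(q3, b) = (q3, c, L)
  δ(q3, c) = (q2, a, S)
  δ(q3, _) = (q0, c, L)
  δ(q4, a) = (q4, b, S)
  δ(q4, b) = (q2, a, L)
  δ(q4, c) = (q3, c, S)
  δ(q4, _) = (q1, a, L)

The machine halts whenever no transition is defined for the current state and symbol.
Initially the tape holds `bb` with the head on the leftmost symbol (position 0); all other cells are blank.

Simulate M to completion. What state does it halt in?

q2

state=q0 head=0 tape=_[b]b_   (q0,b)→(q0,a,L)
state=q0 head=-1 tape=[_]ab_   (q0,_)→(q4,b,R)
state=q4 head=0 tape=b[a]b_   (q4,a)→(q4,b,S)
state=q4 head=0 tape=b[b]b_   (q4,b)→(q2,a,L)
state=q2 head=-1 tape=[b]ab_   (q2,b)→(q1,_,S)
state=q1 head=-1 tape=[_]ab_   (q1,_)→(q4,c,R)
state=q4 head=0 tape=c[a]b_   (q4,a)→(q4,b,S)
state=q4 head=0 tape=c[b]b_   (q4,b)→(q2,a,L)
state=q2 head=-1 tape=[c]ab_   (q2,c)→(q0,_,R)
state=q0 head=0 tape=_[a]b_   (q0,a)→(q0,_,S)
state=q0 head=0 tape=_[_]b_   (q0,_)→(q4,b,R)
state=q4 head=1 tape=_b[b]_   (q4,b)→(q2,a,L)
state=q2 head=0 tape=_[b]a_   (q2,b)→(q1,_,S)
state=q1 head=0 tape=_[_]a_   (q1,_)→(q4,c,R)
state=q4 head=1 tape=_c[a]_   (q4,a)→(q4,b,S)
state=q4 head=1 tape=_c[b]_   (q4,b)→(q2,a,L)
state=q2 head=0 tape=_[c]a_   (q2,c)→(q0,_,R)
state=q0 head=1 tape=__[a]_   (q0,a)→(q0,_,S)
state=q0 head=1 tape=__[_]_   (q0,_)→(q4,b,R)
state=q4 head=2 tape=__b[_]   (q4,_)→(q1,a,L)
state=q1 head=1 tape=__[b]a   (q1,b)→(q3,_,S)
state=q3 head=1 tape=__[_]a   (q3,_)→(q0,c,L)
state=q0 head=0 tape=_[_]ca   (q0,_)→(q4,b,R)
state=q4 head=1 tape=_b[c]a   (q4,c)→(q3,c,S)
state=q3 head=1 tape=_b[c]a   (q3,c)→(q2,a,S)
state=q2 head=1 tape=_b[a]a
No transition is defined for (q2, a); M halts in state q2.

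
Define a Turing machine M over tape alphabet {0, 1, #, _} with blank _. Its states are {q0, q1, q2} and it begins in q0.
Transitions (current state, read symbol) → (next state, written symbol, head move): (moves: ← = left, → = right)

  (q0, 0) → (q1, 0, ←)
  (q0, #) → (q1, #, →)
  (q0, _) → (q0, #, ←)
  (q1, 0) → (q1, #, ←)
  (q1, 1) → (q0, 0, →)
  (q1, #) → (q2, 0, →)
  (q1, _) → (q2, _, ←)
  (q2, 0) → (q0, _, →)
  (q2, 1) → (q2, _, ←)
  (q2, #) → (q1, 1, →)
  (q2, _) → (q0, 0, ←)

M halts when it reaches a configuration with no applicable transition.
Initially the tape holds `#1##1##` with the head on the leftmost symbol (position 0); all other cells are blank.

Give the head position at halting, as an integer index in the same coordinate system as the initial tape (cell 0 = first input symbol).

4

q0 | [#]1##1##_   read # → write #, move →, go to q1
q1 | #[1]##1##_   read 1 → write 0, move →, go to q0
q0 | #0[#]#1##_   read # → write #, move →, go to q1
q1 | #0#[#]1##_   read # → write 0, move →, go to q2
q2 | #0#0[1]##_   read 1 → write _, move ←, go to q2
q2 | #0#[0]_##_   read 0 → write _, move →, go to q0
q0 | #0#_[_]##_   read _ → write #, move ←, go to q0
q0 | #0#[_]###_   read _ → write #, move ←, go to q0
q0 | #0[#]####_   read # → write #, move →, go to q1
q1 | #0#[#]###_   read # → write 0, move →, go to q2
q2 | #0#0[#]##_   read # → write 1, move →, go to q1
q1 | #0#01[#]#_   read # → write 0, move →, go to q2
q2 | #0#010[#]_   read # → write 1, move →, go to q1
q1 | #0#0101[_]   read _ → write _, move ←, go to q2
q2 | #0#010[1]_   read 1 → write _, move ←, go to q2
q2 | #0#01[0]__   read 0 → write _, move →, go to q0
q0 | #0#01_[_]_   read _ → write #, move ←, go to q0
q0 | #0#01[_]#_   read _ → write #, move ←, go to q0
q0 | #0#0[1]##_
At halt the head is at cell 4.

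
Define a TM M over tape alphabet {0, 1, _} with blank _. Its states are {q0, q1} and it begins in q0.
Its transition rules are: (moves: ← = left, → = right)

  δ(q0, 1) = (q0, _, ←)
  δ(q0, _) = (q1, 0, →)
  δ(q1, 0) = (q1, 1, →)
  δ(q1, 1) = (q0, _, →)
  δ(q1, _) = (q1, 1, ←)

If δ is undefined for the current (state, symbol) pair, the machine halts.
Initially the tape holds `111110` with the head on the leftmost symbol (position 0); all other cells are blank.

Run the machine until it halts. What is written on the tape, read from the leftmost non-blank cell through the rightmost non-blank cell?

11111_0

state=q0 head=0 tape=_[1]11110   (q0,1)→(q0,_,←)
state=q0 head=-1 tape=[_]_11110   (q0,_)→(q1,0,→)
state=q1 head=0 tape=0[_]11110   (q1,_)→(q1,1,←)
state=q1 head=-1 tape=[0]111110   (q1,0)→(q1,1,→)
state=q1 head=0 tape=1[1]11110   (q1,1)→(q0,_,→)
state=q0 head=1 tape=1_[1]1110   (q0,1)→(q0,_,←)
state=q0 head=0 tape=1[_]_1110   (q0,_)→(q1,0,→)
state=q1 head=1 tape=10[_]1110   (q1,_)→(q1,1,←)
state=q1 head=0 tape=1[0]11110   (q1,0)→(q1,1,→)
state=q1 head=1 tape=11[1]1110   (q1,1)→(q0,_,→)
state=q0 head=2 tape=11_[1]110   (q0,1)→(q0,_,←)
state=q0 head=1 tape=11[_]_110   (q0,_)→(q1,0,→)
state=q1 head=2 tape=110[_]110   (q1,_)→(q1,1,←)
state=q1 head=1 tape=11[0]1110   (q1,0)→(q1,1,→)
state=q1 head=2 tape=111[1]110   (q1,1)→(q0,_,→)
state=q0 head=3 tape=111_[1]10   (q0,1)→(q0,_,←)
state=q0 head=2 tape=111[_]_10   (q0,_)→(q1,0,→)
state=q1 head=3 tape=1110[_]10   (q1,_)→(q1,1,←)
state=q1 head=2 tape=111[0]110   (q1,0)→(q1,1,→)
state=q1 head=3 tape=1111[1]10   (q1,1)→(q0,_,→)
state=q0 head=4 tape=1111_[1]0   (q0,1)→(q0,_,←)
state=q0 head=3 tape=1111[_]_0   (q0,_)→(q1,0,→)
state=q1 head=4 tape=11110[_]0   (q1,_)→(q1,1,←)
state=q1 head=3 tape=1111[0]10   (q1,0)→(q1,1,→)
state=q1 head=4 tape=11111[1]0   (q1,1)→(q0,_,→)
state=q0 head=5 tape=11111_[0]
The non-blank tape span at halt is 11111_0.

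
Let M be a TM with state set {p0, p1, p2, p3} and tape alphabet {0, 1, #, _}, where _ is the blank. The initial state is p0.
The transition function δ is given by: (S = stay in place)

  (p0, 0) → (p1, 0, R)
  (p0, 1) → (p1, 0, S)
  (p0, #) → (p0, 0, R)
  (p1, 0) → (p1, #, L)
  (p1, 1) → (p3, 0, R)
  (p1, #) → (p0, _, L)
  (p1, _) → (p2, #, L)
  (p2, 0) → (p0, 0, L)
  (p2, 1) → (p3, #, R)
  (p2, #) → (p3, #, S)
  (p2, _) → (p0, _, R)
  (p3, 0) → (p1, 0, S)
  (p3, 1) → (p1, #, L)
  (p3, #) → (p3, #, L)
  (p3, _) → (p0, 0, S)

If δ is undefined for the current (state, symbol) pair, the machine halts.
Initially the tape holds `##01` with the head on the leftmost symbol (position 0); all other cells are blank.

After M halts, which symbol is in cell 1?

p0 | __[#]#01___   read # → write 0, move R, go to p0
p0 | __0[#]01___   read # → write 0, move R, go to p0
p0 | __00[0]1___   read 0 → write 0, move R, go to p1
p1 | __000[1]___   read 1 → write 0, move R, go to p3
p3 | __0000[_]__   read _ → write 0, move S, go to p0
p0 | __0000[0]__   read 0 → write 0, move R, go to p1
p1 | __00000[_]_   read _ → write #, move L, go to p2
p2 | __0000[0]#_   read 0 → write 0, move L, go to p0
p0 | __000[0]0#_   read 0 → write 0, move R, go to p1
p1 | __0000[0]#_   read 0 → write #, move L, go to p1
p1 | __000[0]##_   read 0 → write #, move L, go to p1
p1 | __00[0]###_   read 0 → write #, move L, go to p1
p1 | __0[0]####_   read 0 → write #, move L, go to p1
p1 | __[0]#####_   read 0 → write #, move L, go to p1
p1 | _[_]######_   read _ → write #, move L, go to p2
p2 | [_]#######_   read _ → write _, move R, go to p0
p0 | _[#]######_   read # → write 0, move R, go to p0
p0 | _0[#]#####_   read # → write 0, move R, go to p0
p0 | _00[#]####_   read # → write 0, move R, go to p0
p0 | _000[#]###_   read # → write 0, move R, go to p0
p0 | _0000[#]##_   read # → write 0, move R, go to p0
p0 | _00000[#]#_   read # → write 0, move R, go to p0
p0 | _000000[#]_   read # → write 0, move R, go to p0
p0 | _0000000[_]
Cell 1 holds 0 when M halts.

0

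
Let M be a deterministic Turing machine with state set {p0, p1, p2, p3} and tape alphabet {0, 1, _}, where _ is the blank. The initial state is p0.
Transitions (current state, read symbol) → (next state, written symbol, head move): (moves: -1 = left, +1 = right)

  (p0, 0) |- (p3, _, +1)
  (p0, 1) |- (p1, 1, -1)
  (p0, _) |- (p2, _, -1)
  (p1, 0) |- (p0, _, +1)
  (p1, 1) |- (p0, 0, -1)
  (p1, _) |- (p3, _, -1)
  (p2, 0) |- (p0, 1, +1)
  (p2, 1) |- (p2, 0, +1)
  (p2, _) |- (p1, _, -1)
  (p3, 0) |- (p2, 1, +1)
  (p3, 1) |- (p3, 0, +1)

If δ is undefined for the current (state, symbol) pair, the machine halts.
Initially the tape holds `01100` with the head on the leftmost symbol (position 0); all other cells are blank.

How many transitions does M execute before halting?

25

state=p0 head=0 tape=_[0]1100_   (p0,0)→(p3,_,+1)
state=p3 head=1 tape=__[1]100_   (p3,1)→(p3,0,+1)
state=p3 head=2 tape=__0[1]00_   (p3,1)→(p3,0,+1)
state=p3 head=3 tape=__00[0]0_   (p3,0)→(p2,1,+1)
state=p2 head=4 tape=__001[0]_   (p2,0)→(p0,1,+1)
state=p0 head=5 tape=__0011[_]   (p0,_)→(p2,_,-1)
state=p2 head=4 tape=__001[1]_   (p2,1)→(p2,0,+1)
state=p2 head=5 tape=__0010[_]   (p2,_)→(p1,_,-1)
state=p1 head=4 tape=__001[0]_   (p1,0)→(p0,_,+1)
state=p0 head=5 tape=__001_[_]   (p0,_)→(p2,_,-1)
state=p2 head=4 tape=__001[_]_   (p2,_)→(p1,_,-1)
state=p1 head=3 tape=__00[1]__   (p1,1)→(p0,0,-1)
state=p0 head=2 tape=__0[0]0__   (p0,0)→(p3,_,+1)
state=p3 head=3 tape=__0_[0]__   (p3,0)→(p2,1,+1)
state=p2 head=4 tape=__0_1[_]_   (p2,_)→(p1,_,-1)
state=p1 head=3 tape=__0_[1]__   (p1,1)→(p0,0,-1)
state=p0 head=2 tape=__0[_]0__   (p0,_)→(p2,_,-1)
state=p2 head=1 tape=__[0]_0__   (p2,0)→(p0,1,+1)
state=p0 head=2 tape=__1[_]0__   (p0,_)→(p2,_,-1)
state=p2 head=1 tape=__[1]_0__   (p2,1)→(p2,0,+1)
state=p2 head=2 tape=__0[_]0__   (p2,_)→(p1,_,-1)
state=p1 head=1 tape=__[0]_0__   (p1,0)→(p0,_,+1)
state=p0 head=2 tape=___[_]0__   (p0,_)→(p2,_,-1)
state=p2 head=1 tape=__[_]_0__   (p2,_)→(p1,_,-1)
state=p1 head=0 tape=_[_]__0__   (p1,_)→(p3,_,-1)
state=p3 head=-1 tape=[_]___0__
M halts after 25 transitions.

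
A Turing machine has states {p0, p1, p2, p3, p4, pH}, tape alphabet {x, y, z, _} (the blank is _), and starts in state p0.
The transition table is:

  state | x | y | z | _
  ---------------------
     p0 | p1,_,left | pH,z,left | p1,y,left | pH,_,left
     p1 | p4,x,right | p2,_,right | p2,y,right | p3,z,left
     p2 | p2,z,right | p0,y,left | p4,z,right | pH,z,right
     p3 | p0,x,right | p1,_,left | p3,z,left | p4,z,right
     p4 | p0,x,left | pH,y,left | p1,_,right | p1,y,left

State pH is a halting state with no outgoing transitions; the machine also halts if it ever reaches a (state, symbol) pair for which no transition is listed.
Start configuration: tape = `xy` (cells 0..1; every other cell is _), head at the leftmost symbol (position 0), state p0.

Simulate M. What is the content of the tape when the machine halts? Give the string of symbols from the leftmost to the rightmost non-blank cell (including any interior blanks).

zz__z

state=p0 head=0 tape=__[x]y__   (p0,x)→(p1,_,left)
state=p1 head=-1 tape=_[_]_y__   (p1,_)→(p3,z,left)
state=p3 head=-2 tape=[_]z_y__   (p3,_)→(p4,z,right)
state=p4 head=-1 tape=z[z]_y__   (p4,z)→(p1,_,right)
state=p1 head=0 tape=z_[_]y__   (p1,_)→(p3,z,left)
state=p3 head=-1 tape=z[_]zy__   (p3,_)→(p4,z,right)
state=p4 head=0 tape=zz[z]y__   (p4,z)→(p1,_,right)
state=p1 head=1 tape=zz_[y]__   (p1,y)→(p2,_,right)
state=p2 head=2 tape=zz__[_]_   (p2,_)→(pH,z,right)
state=pH head=3 tape=zz__z[_]
The non-blank tape span at halt is zz__z.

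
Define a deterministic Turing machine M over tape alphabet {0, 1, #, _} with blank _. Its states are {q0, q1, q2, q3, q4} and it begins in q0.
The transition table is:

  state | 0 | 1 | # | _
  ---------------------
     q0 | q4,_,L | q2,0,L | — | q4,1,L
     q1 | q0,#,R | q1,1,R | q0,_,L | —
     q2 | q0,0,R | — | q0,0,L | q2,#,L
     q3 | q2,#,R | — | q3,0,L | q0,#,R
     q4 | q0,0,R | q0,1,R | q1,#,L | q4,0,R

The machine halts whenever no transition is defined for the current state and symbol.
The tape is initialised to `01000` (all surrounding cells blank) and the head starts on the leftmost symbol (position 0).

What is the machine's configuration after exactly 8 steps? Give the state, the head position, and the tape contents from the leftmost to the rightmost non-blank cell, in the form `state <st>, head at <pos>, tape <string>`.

q0 | _[0]1000   read 0 → write _, move L, go to q4
q4 | [_]_1000   read _ → write 0, move R, go to q4
q4 | 0[_]1000   read _ → write 0, move R, go to q4
q4 | 00[1]000   read 1 → write 1, move R, go to q0
q0 | 001[0]00   read 0 → write _, move L, go to q4
q4 | 00[1]_00   read 1 → write 1, move R, go to q0
q0 | 001[_]00   read _ → write 1, move L, go to q4
q4 | 00[1]100   read 1 → write 1, move R, go to q0
q0 | 001[1]00
After 8 steps: state q0, head at 2, tape 001100.

state q0, head at 2, tape 001100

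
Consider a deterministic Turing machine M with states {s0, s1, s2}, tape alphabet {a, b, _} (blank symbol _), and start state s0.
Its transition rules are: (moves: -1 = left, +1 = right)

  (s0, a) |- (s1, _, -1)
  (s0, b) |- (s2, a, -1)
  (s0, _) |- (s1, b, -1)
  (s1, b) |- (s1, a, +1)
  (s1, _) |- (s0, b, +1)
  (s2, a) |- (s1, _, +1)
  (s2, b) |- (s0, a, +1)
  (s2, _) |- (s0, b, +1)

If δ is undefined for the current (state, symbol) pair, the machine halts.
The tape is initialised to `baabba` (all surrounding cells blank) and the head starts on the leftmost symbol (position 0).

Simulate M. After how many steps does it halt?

14

s0 | _[b]aabba   read b → write a, move -1, go to s2
s2 | [_]aaabba   read _ → write b, move +1, go to s0
s0 | b[a]aabba   read a → write _, move -1, go to s1
s1 | [b]_aabba   read b → write a, move +1, go to s1
s1 | a[_]aabba   read _ → write b, move +1, go to s0
s0 | ab[a]abba   read a → write _, move -1, go to s1
s1 | a[b]_abba   read b → write a, move +1, go to s1
s1 | aa[_]abba   read _ → write b, move +1, go to s0
s0 | aab[a]bba   read a → write _, move -1, go to s1
s1 | aa[b]_bba   read b → write a, move +1, go to s1
s1 | aaa[_]bba   read _ → write b, move +1, go to s0
s0 | aaab[b]ba   read b → write a, move -1, go to s2
s2 | aaa[b]aba   read b → write a, move +1, go to s0
s0 | aaaa[a]ba   read a → write _, move -1, go to s1
s1 | aaa[a]_ba
M halts after 14 transitions.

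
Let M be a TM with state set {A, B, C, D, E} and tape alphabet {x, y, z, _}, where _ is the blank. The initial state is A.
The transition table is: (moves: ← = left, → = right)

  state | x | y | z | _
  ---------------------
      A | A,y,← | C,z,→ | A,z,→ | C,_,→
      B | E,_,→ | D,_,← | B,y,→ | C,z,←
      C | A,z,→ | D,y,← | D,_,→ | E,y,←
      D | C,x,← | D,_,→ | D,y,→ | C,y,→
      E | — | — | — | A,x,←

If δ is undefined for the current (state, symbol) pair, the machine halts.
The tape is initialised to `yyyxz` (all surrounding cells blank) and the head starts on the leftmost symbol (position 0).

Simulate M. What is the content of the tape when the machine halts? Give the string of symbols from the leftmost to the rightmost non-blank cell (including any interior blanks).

A | [y]yyxz____   read y → write z, move →, go to C
C | z[y]yxz____   read y → write y, move ←, go to D
D | [z]yyxz____   read z → write y, move →, go to D
D | y[y]yxz____   read y → write _, move →, go to D
D | y_[y]xz____   read y → write _, move →, go to D
D | y__[x]z____   read x → write x, move ←, go to C
C | y_[_]xz____   read _ → write y, move ←, go to E
E | y[_]yxz____   read _ → write x, move ←, go to A
A | [y]xyxz____   read y → write z, move →, go to C
C | z[x]yxz____   read x → write z, move →, go to A
A | zz[y]xz____   read y → write z, move →, go to C
C | zzz[x]z____   read x → write z, move →, go to A
A | zzzz[z]____   read z → write z, move →, go to A
A | zzzzz[_]___   read _ → write _, move →, go to C
C | zzzzz_[_]__   read _ → write y, move ←, go to E
E | zzzzz[_]y__   read _ → write x, move ←, go to A
A | zzzz[z]xy__   read z → write z, move →, go to A
A | zzzzz[x]y__   read x → write y, move ←, go to A
A | zzzz[z]yy__   read z → write z, move →, go to A
A | zzzzz[y]y__   read y → write z, move →, go to C
C | zzzzzz[y]__   read y → write y, move ←, go to D
D | zzzzz[z]y__   read z → write y, move →, go to D
D | zzzzzy[y]__   read y → write _, move →, go to D
D | zzzzzy_[_]_   read _ → write y, move →, go to C
C | zzzzzy_y[_]   read _ → write y, move ←, go to E
E | zzzzzy_[y]y
The non-blank tape span at halt is zzzzzy_yy.

zzzzzy_yy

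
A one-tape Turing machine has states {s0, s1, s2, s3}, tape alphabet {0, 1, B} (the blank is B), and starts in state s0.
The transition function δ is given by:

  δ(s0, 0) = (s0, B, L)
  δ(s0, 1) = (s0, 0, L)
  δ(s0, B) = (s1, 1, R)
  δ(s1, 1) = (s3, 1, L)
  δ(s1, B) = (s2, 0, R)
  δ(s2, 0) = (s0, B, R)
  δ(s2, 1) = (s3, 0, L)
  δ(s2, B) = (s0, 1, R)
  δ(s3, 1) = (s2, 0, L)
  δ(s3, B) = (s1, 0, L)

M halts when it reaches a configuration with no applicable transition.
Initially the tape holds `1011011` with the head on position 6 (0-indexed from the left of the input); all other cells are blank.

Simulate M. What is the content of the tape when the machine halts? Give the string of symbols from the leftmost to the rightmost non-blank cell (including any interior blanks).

10B00B00

state=s0 head=6 tape=B101101[1]   (s0,1)→(s0,0,L)
state=s0 head=5 tape=B10110[1]0   (s0,1)→(s0,0,L)
state=s0 head=4 tape=B1011[0]00   (s0,0)→(s0,B,L)
state=s0 head=3 tape=B101[1]B00   (s0,1)→(s0,0,L)
state=s0 head=2 tape=B10[1]0B00   (s0,1)→(s0,0,L)
state=s0 head=1 tape=B1[0]00B00   (s0,0)→(s0,B,L)
state=s0 head=0 tape=B[1]B00B00   (s0,1)→(s0,0,L)
state=s0 head=-1 tape=[B]0B00B00   (s0,B)→(s1,1,R)
state=s1 head=0 tape=1[0]B00B00
The non-blank tape span at halt is 10B00B00.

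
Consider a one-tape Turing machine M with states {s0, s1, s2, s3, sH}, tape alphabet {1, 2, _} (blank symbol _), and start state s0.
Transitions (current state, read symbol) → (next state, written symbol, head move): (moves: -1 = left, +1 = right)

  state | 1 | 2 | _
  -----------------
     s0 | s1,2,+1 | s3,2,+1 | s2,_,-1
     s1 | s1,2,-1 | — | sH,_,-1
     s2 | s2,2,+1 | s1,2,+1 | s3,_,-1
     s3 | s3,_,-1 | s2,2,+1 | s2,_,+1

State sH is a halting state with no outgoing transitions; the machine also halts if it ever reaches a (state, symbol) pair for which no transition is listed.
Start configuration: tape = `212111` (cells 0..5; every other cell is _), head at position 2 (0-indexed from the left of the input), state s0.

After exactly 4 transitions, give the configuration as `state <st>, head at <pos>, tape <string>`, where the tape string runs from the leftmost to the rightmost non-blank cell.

state s3, head at 2, tape 212_11

state=s0 head=2 tape=21[2]111   (s0,2)→(s3,2,+1)
state=s3 head=3 tape=212[1]11   (s3,1)→(s3,_,-1)
state=s3 head=2 tape=21[2]_11   (s3,2)→(s2,2,+1)
state=s2 head=3 tape=212[_]11   (s2,_)→(s3,_,-1)
state=s3 head=2 tape=21[2]_11
After 4 steps: state s3, head at 2, tape 212_11.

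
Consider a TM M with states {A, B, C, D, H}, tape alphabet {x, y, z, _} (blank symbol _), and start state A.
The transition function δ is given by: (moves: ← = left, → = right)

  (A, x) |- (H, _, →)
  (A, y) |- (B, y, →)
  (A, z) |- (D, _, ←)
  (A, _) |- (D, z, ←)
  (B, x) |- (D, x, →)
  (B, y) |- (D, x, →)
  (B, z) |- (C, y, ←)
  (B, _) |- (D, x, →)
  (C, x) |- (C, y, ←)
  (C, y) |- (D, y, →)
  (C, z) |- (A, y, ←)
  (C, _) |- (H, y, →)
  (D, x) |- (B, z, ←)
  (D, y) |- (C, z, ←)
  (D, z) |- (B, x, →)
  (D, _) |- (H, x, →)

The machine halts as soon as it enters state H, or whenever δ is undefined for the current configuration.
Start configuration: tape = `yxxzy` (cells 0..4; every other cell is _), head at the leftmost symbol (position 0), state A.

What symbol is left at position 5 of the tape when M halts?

A | [y]xxzy__   read y → write y, move →, go to B
B | y[x]xzy__   read x → write x, move →, go to D
D | yx[x]zy__   read x → write z, move ←, go to B
B | y[x]zzy__   read x → write x, move →, go to D
D | yx[z]zy__   read z → write x, move →, go to B
B | yxx[z]y__   read z → write y, move ←, go to C
C | yx[x]yy__   read x → write y, move ←, go to C
C | y[x]yyy__   read x → write y, move ←, go to C
C | [y]yyyy__   read y → write y, move →, go to D
D | y[y]yyy__   read y → write z, move ←, go to C
C | [y]zyyy__   read y → write y, move →, go to D
D | y[z]yyy__   read z → write x, move →, go to B
B | yx[y]yy__   read y → write x, move →, go to D
D | yxx[y]y__   read y → write z, move ←, go to C
C | yx[x]zy__   read x → write y, move ←, go to C
C | y[x]yzy__   read x → write y, move ←, go to C
C | [y]yyzy__   read y → write y, move →, go to D
D | y[y]yzy__   read y → write z, move ←, go to C
C | [y]zyzy__   read y → write y, move →, go to D
D | y[z]yzy__   read z → write x, move →, go to B
B | yx[y]zy__   read y → write x, move →, go to D
D | yxx[z]y__   read z → write x, move →, go to B
B | yxxx[y]__   read y → write x, move →, go to D
D | yxxxx[_]_   read _ → write x, move →, go to H
H | yxxxxx[_]
Cell 5 holds x when M halts.

x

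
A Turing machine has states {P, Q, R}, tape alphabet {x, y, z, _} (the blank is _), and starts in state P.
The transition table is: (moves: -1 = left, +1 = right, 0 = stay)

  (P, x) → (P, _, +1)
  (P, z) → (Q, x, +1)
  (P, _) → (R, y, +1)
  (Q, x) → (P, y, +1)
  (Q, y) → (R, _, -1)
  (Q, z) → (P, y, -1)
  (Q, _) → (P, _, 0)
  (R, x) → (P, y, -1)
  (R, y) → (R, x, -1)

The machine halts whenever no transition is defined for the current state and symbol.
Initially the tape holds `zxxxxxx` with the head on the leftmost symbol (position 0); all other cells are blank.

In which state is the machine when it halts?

R

state=P head=0 tape=[z]xxxxxx__   (P,z)→(Q,x,+1)
state=Q head=1 tape=x[x]xxxxx__   (Q,x)→(P,y,+1)
state=P head=2 tape=xy[x]xxxx__   (P,x)→(P,_,+1)
state=P head=3 tape=xy_[x]xxx__   (P,x)→(P,_,+1)
state=P head=4 tape=xy__[x]xx__   (P,x)→(P,_,+1)
state=P head=5 tape=xy___[x]x__   (P,x)→(P,_,+1)
state=P head=6 tape=xy____[x]__   (P,x)→(P,_,+1)
state=P head=7 tape=xy_____[_]_   (P,_)→(R,y,+1)
state=R head=8 tape=xy_____y[_]
No transition is defined for (R, _); M halts in state R.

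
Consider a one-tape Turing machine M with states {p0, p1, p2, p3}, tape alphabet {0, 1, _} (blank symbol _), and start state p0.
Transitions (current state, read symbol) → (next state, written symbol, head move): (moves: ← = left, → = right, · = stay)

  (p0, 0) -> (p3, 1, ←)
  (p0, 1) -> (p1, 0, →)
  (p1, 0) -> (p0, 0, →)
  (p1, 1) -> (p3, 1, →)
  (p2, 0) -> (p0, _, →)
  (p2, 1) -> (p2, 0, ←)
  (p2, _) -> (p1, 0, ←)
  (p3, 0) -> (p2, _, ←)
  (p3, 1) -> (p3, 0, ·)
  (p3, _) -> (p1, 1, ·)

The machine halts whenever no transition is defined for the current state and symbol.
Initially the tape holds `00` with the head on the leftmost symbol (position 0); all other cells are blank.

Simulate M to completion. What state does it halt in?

p0 | ___[0]0   read 0 → write 1, move ←, go to p3
p3 | __[_]10   read _ → write 1, move ·, go to p1
p1 | __[1]10   read 1 → write 1, move →, go to p3
p3 | __1[1]0   read 1 → write 0, move ·, go to p3
p3 | __1[0]0   read 0 → write _, move ←, go to p2
p2 | __[1]_0   read 1 → write 0, move ←, go to p2
p2 | _[_]0_0   read _ → write 0, move ←, go to p1
p1 | [_]00_0
No transition is defined for (p1, _); M halts in state p1.

p1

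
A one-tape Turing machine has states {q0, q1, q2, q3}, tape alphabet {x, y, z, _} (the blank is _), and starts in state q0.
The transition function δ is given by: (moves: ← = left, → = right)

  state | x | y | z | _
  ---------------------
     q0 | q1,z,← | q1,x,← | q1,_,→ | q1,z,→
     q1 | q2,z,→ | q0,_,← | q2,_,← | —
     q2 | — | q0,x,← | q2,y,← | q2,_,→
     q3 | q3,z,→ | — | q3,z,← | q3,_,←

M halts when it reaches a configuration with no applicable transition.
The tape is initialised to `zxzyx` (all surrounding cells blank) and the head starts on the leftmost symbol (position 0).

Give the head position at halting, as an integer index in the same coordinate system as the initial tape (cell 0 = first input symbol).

state=q0 head=0 tape=[z]xzyx   (q0,z)→(q1,_,→)
state=q1 head=1 tape=_[x]zyx   (q1,x)→(q2,z,→)
state=q2 head=2 tape=_z[z]yx   (q2,z)→(q2,y,←)
state=q2 head=1 tape=_[z]yyx   (q2,z)→(q2,y,←)
state=q2 head=0 tape=[_]yyyx   (q2,_)→(q2,_,→)
state=q2 head=1 tape=_[y]yyx   (q2,y)→(q0,x,←)
state=q0 head=0 tape=[_]xyyx   (q0,_)→(q1,z,→)
state=q1 head=1 tape=z[x]yyx   (q1,x)→(q2,z,→)
state=q2 head=2 tape=zz[y]yx   (q2,y)→(q0,x,←)
state=q0 head=1 tape=z[z]xyx   (q0,z)→(q1,_,→)
state=q1 head=2 tape=z_[x]yx   (q1,x)→(q2,z,→)
state=q2 head=3 tape=z_z[y]x   (q2,y)→(q0,x,←)
state=q0 head=2 tape=z_[z]xx   (q0,z)→(q1,_,→)
state=q1 head=3 tape=z__[x]x   (q1,x)→(q2,z,→)
state=q2 head=4 tape=z__z[x]
At halt the head is at cell 4.

4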